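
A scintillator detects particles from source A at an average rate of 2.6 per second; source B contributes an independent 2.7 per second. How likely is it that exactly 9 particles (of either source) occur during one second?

Independent Poisson processes superpose: combined rate λ = 2.6 + 2.7 = 5.3 per second.
So μ = 5.3.
P(N = 9) = e^(−5.3) · 5.3^9/9! ≈ 0.0454.

0.0454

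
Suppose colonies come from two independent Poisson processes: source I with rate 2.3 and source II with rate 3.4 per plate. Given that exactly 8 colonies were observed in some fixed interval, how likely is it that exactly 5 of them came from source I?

Given the total, each event is independently from source I with probability p = λ_I/(λ_I+λ_II) = 2.3/5.7 ≈ 0.4035.
So K ~ Binomial(8, 2.3/5.7): P(K = 5) = C(8,5) · (2.3/5.7)^5 · (3.4/5.7)^3 ≈ 0.1271.

0.1271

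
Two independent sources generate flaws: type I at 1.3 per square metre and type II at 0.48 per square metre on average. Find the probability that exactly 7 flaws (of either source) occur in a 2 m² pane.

Independent Poisson processes superpose: combined rate λ = 1.3 + 0.48 = 1.78 per square metre.
Over the interval, μ = 1.78 × 2 = 3.56 (a 2 m² pane = 2 square metres).
P(N = 7) = e^(−3.56) · 3.56^7/7! ≈ 0.0409.

0.0409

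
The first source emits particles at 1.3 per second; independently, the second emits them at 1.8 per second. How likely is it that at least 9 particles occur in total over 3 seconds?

Independent Poisson processes superpose: combined rate λ = 1.3 + 1.8 = 3.1 per second.
Over the interval, μ = 3.1 × 3 = 9.3 (3 seconds).
P(N ≥ 9) = 1 − P(N ≤ 8) ≈ 0.5832.

0.5832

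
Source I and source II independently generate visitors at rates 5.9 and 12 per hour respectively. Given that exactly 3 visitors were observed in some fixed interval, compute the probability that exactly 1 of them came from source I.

0.4444

Given the total, each event is independently from source I with probability p = λ_I/(λ_I+λ_II) = 5.9/17.9 ≈ 0.3296.
So K ~ Binomial(3, 5.9/17.9): P(K = 1) = C(3,1) · (5.9/17.9)^1 · (12/17.9)^2 ≈ 0.4444.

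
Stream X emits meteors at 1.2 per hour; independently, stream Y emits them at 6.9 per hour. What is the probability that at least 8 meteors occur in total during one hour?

Independent Poisson processes superpose: combined rate λ = 1.2 + 6.9 = 8.1 per hour.
So μ = 8.1.
P(N ≥ 8) = 1 − P(N ≤ 7) ≈ 0.5609.

0.5609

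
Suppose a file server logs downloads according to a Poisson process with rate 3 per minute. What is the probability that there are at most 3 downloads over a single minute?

With mean μ = 3 per minute,
P(N ≤ 3) = Σ_{j=0}^{3} e^(−μ) μ^j/j! ≈ 0.6472.

0.6472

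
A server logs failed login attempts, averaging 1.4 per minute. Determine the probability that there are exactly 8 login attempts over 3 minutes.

Over the interval, μ = 1.4 × 3 = 4.2 (3 minutes).
P(N = 8) = e^(−μ) μ^8/8! = e^(−4.2) · 4.2^8/40320 ≈ 0.0360.

0.0360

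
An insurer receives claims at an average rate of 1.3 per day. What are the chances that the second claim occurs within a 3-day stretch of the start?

0.9008

Over the interval, μ = 1.3 × 3 = 3.9 (a 3-day stretch = 3 days).
The second arrival falls in the interval iff at least 2 events occur there: P(S_2 ≤ t) = P(N ≥ 2) = 1 − P(N ≤ 1) ≈ 0.9008.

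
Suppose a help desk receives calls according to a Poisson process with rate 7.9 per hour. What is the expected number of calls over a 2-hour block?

E[N] = λt = 7.9 × 2 = 15.8 (a 2-hour block = 2 hours).

15.8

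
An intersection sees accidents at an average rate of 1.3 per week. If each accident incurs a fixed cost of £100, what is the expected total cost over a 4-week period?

E[N] = 1.3 × 4 = 5.2 (a 4-week period = 4 weeks); E[cost] = 5.2 × £100 = £520.

£520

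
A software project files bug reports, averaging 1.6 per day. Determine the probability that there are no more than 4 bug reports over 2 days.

0.7806

Over the interval, μ = 1.6 × 2 = 3.2 (2 days).
P(N ≤ 4) = Σ_{j=0}^{4} e^(−μ) μ^j/j! ≈ 0.7806.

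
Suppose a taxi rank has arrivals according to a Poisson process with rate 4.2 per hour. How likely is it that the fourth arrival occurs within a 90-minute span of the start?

Over the interval, μ = 4.2 × 1.5 = 6.3 (a 90-minute span = 1.5 hours).
The fourth arrival falls in the interval iff at least 4 events occur there: P(S_4 ≤ t) = P(N ≥ 4) = 1 − P(N ≤ 3) ≈ 0.8736.

0.8736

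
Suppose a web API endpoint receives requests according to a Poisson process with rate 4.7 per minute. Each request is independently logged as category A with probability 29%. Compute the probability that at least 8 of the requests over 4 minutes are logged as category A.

Thinning: the requests that are logged as category A themselves form a Poisson process with rate 0.29 × 4.7 = 1.363 per minute.
Over the interval, μ = 1.363 × 4 = 5.452 (4 minutes).
P(N ≥ 8) = 1 − P(N ≤ 7) ≈ 0.1846.

0.1846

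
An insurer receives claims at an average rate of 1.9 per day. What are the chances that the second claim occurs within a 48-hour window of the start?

Over the interval, μ = 1.9 × 2 = 3.8 (a 48-hour window = 2 days).
The second arrival falls in the interval iff at least 2 events occur there: P(S_2 ≤ t) = P(N ≥ 2) = 1 − P(N ≤ 1) ≈ 0.8926.

0.8926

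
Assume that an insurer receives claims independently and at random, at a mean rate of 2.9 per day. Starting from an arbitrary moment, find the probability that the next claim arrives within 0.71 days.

0.8724

Inter-arrival times are exponential with rate λ = 2.9 per day.
P(T ≤ 0.71) = 1 − e^(−λt) = 1 − e^(−2.9 × 0.71) = 1 − e^(−2.059) ≈ 0.8724.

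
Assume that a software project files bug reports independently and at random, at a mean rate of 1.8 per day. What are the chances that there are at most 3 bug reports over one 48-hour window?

0.5152

Over the interval, μ = 1.8 × 2 = 3.6 (a 48-hour window = 2 days).
P(N ≤ 3) = Σ_{j=0}^{3} e^(−μ) μ^j/j! ≈ 0.5152.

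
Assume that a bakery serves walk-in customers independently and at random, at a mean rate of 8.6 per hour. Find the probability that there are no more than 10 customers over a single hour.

With mean μ = 8.6 per hour,
P(N ≤ 10) = Σ_{j=0}^{10} e^(−μ) μ^j/j! ≈ 0.7522.

0.7522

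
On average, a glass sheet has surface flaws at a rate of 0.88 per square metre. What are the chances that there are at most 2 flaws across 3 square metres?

0.5084

Over the interval, μ = 0.88 × 3 = 2.64 (3 square metres).
P(N ≤ 2) = Σ_{j=0}^{2} e^(−μ) μ^j/j! ≈ 0.5084.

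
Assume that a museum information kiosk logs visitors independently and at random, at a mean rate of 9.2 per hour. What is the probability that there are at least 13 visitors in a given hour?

0.1393

With mean μ = 9.2 per hour,
P(N ≥ 13) = 1 − P(N ≤ 12) = 1 − Σ_{j=0}^{12} e^(−μ) μ^j/j! ≈ 0.1393.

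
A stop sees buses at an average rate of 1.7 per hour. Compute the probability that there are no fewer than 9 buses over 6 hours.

Over the interval, μ = 1.7 × 6 = 10.2 (6 hours).
P(N ≥ 9) = 1 − P(N ≤ 8) = 1 − Σ_{j=0}^{8} e^(−μ) μ^j/j! ≈ 0.6892.

0.6892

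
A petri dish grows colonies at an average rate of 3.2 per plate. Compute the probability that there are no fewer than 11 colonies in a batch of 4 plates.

0.7307

Over the interval, μ = 3.2 × 4 = 12.8 (a batch of 4 plates = 4 plates).
P(N ≥ 11) = 1 − P(N ≤ 10) = 1 − Σ_{j=0}^{10} e^(−μ) μ^j/j! ≈ 0.7307.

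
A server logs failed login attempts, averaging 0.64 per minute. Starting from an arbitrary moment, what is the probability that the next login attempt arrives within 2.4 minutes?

Inter-arrival times are exponential with rate λ = 0.64 per minute.
P(T ≤ 2.4) = 1 − e^(−λt) = 1 − e^(−0.64 × 2.4) = 1 − e^(−1.536) ≈ 0.7848.

0.7848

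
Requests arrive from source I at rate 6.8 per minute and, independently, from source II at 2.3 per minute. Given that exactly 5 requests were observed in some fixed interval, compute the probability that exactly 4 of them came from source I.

0.3940

Given the total, each event is independently from source I with probability p = λ_I/(λ_I+λ_II) = 6.8/9.1 ≈ 0.7473.
So K ~ Binomial(5, 6.8/9.1): P(K = 4) = C(5,4) · (6.8/9.1)^4 · (2.3/9.1)^1 ≈ 0.3940.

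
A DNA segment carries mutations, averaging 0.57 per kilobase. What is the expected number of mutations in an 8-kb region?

E[N] = λt = 0.57 × 8 = 4.56 (an 8-kb region = 8 kilobases).

4.56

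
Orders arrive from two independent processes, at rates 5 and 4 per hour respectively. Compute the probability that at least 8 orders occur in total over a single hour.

0.6761

Independent Poisson processes superpose: combined rate λ = 5 + 4 = 9 per hour.
So μ = 9.
P(N ≥ 8) = 1 − P(N ≤ 7) ≈ 0.6761.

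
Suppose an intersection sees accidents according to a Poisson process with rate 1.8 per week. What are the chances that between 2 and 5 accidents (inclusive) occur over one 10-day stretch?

Over the interval, μ = 1.8 × 10/7 ≈ 2.57143 (a 10-day stretch = 10/7 weeks).
P(2 ≤ N ≤ 5) = Σ_{j=2}^{5} e^(−2.57143) · 2.57143^j/j! ≈ 0.6801.

0.6801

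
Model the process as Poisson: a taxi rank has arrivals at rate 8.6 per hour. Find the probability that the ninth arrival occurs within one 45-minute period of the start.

Over the interval, μ = 8.6 × 0.75 = 6.45 (a 45-minute period = 0.75 hours).
The ninth arrival falls in the interval iff at least 9 events occur there: P(S_9 ≤ t) = P(N ≥ 9) = 1 − P(N ≤ 8) ≈ 0.2025.

0.2025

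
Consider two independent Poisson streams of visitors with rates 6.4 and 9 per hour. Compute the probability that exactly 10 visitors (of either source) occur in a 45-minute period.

0.1122

Independent Poisson processes superpose: combined rate λ = 6.4 + 9 = 15.4 per hour.
Over the interval, μ = 15.4 × 0.75 = 11.55 (a 45-minute period = 0.75 hours).
P(N = 10) = e^(−11.55) · 11.55^10/10! ≈ 0.1122.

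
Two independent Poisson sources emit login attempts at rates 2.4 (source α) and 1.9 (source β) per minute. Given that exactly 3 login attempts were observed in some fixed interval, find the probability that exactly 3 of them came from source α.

Given the total, each event is independently from source α with probability p = λ_α/(λ_α+λ_β) = 2.4/4.3 ≈ 0.5581.
So K ~ Binomial(3, 2.4/4.3): P(K = 3) = C(3,3) · (2.4/4.3)^3 · (1.9/4.3)^0 ≈ 0.1739.

0.1739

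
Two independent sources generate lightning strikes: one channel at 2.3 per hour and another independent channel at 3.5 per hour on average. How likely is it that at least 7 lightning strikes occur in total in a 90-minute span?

Independent Poisson processes superpose: combined rate λ = 2.3 + 3.5 = 5.8 per hour.
Over the interval, μ = 5.8 × 1.5 = 8.7 (a 90-minute span = 1.5 hours).
P(N ≥ 7) = 1 − P(N ≤ 6) ≈ 0.7645.

0.7645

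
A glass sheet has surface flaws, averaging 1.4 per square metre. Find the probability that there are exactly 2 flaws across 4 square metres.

0.0580

Over the interval, μ = 1.4 × 4 = 5.6 (4 square metres).
P(N = 2) = e^(−μ) μ^2/2! = e^(−5.6) · 5.6^2/2 ≈ 0.0580.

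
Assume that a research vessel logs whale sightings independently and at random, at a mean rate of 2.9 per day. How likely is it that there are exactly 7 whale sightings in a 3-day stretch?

Over the interval, μ = 2.9 × 3 = 8.7 (a 3-day stretch = 3 days).
P(N = 7) = e^(−μ) μ^7/7! = e^(−8.7) · 8.7^7/5040 ≈ 0.1247.

0.1247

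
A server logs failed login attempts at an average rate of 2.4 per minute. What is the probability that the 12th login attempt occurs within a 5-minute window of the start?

0.5384

Over the interval, μ = 2.4 × 5 = 12 (a 5-minute window = 5 minutes).
The 12th arrival falls in the interval iff at least 12 events occur there: P(S_12 ≤ t) = P(N ≥ 12) = 1 − P(N ≤ 11) ≈ 0.5384.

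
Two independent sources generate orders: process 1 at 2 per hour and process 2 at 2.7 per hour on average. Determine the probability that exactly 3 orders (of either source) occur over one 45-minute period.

Independent Poisson processes superpose: combined rate λ = 2 + 2.7 = 4.7 per hour.
Over the interval, μ = 4.7 × 0.75 = 3.525 (a 45-minute period = 0.75 hours).
P(N = 3) = e^(−3.525) · 3.525^3/3! ≈ 0.2150.

0.2150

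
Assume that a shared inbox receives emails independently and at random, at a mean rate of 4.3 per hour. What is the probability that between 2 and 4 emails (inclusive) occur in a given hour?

0.4985

With mean μ = 4.3 per hour,
P(2 ≤ N ≤ 4) = Σ_{j=2}^{4} e^(−4.3) · 4.3^j/j! ≈ 0.4985.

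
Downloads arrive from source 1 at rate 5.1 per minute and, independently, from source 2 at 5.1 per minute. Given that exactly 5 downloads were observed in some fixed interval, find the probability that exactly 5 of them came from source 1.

0.0312

Given the total, each event is independently from source 1 with probability p = λ_1/(λ_1+λ_2) = 5.1/10.2 = 0.5000.
So K ~ Binomial(5, 5.1/10.2): P(K = 5) = C(5,5) · (5.1/10.2)^5 · (5.1/10.2)^0 ≈ 0.0312.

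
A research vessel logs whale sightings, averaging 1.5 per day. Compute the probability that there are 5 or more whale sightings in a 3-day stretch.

0.4679

Over the interval, μ = 1.5 × 3 = 4.5 (a 3-day stretch = 3 days).
P(N ≥ 5) = 1 − P(N ≤ 4) = 1 − Σ_{j=0}^{4} e^(−μ) μ^j/j! ≈ 0.4679.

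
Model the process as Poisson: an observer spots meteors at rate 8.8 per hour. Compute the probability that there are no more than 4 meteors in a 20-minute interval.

Over the interval, μ = 8.8 × 1/3 ≈ 2.93333 (a 20-minute interval = 1/3 hours).
P(N ≤ 4) = Σ_{j=0}^{4} e^(−μ) μ^j/j! ≈ 0.8263.

0.8263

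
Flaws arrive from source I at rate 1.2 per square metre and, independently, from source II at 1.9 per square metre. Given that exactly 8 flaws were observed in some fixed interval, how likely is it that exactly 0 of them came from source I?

Given the total, each event is independently from source I with probability p = λ_I/(λ_I+λ_II) = 1.2/3.1 ≈ 0.3871.
So K ~ Binomial(8, 1.2/3.1): P(K = 0) = C(8,0) · (1.2/3.1)^0 · (1.9/3.1)^8 ≈ 0.0199.

0.0199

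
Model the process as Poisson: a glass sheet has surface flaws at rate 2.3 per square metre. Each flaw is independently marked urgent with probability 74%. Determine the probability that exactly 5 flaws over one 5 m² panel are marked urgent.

Thinning: the flaws that are marked urgent themselves form a Poisson process with rate 0.74 × 2.3 = 1.702 per square metre.
Over the interval, μ = 1.702 × 5 = 8.51 (a 5 m² panel = 5 square metres).
P(N = 5) = e^(−8.51) · 8.51^5/5! ≈ 0.0749.

0.0749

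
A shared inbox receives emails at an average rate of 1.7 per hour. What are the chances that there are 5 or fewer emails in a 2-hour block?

Over the interval, μ = 1.7 × 2 = 3.4 (a 2-hour block = 2 hours).
P(N ≤ 5) = Σ_{j=0}^{5} e^(−μ) μ^j/j! ≈ 0.8705.

0.8705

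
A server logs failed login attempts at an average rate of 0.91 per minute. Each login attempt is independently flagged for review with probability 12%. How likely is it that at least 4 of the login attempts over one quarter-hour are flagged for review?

0.0841

Thinning: the login attempts that are flagged for review themselves form a Poisson process with rate 0.12 × 0.91 = 0.1092 per minute.
Over the interval, μ = 0.1092 × 15 = 1.638 (a quarter-hour = 15 minutes).
P(N ≥ 4) = 1 − P(N ≤ 3) ≈ 0.0841.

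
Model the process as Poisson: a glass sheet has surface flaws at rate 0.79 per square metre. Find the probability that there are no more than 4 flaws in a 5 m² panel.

0.6386

Over the interval, μ = 0.79 × 5 = 3.95 (a 5 m² panel = 5 square metres).
P(N ≤ 4) = Σ_{j=0}^{4} e^(−μ) μ^j/j! ≈ 0.6386.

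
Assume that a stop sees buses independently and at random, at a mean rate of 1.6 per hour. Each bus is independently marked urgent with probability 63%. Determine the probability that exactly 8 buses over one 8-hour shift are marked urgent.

Thinning: the buses that are marked urgent themselves form a Poisson process with rate 0.63 × 1.6 = 1.008 per hour.
Over the interval, μ = 1.008 × 8 = 8.064 (an 8-hour shift = 8 hours).
P(N = 8) = e^(−8.064) · 8.064^8/8! ≈ 0.1396.

0.1396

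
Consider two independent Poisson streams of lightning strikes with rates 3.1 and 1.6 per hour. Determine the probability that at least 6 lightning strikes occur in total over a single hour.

Independent Poisson processes superpose: combined rate λ = 3.1 + 1.6 = 4.7 per hour.
So μ = 4.7.
P(N ≥ 6) = 1 − P(N ≤ 5) ≈ 0.3316.

0.3316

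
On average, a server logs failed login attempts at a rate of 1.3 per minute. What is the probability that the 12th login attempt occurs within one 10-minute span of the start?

Over the interval, μ = 1.3 × 10 = 13 (a 10-minute span = 10 minutes).
The 12th arrival falls in the interval iff at least 12 events occur there: P(S_12 ≤ t) = P(N ≥ 12) = 1 − P(N ≤ 11) ≈ 0.6468.

0.6468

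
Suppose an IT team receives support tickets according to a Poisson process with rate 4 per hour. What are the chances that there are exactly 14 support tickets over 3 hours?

Over the interval, μ = 4 × 3 = 12 (3 hours).
P(N = 14) = e^(−μ) μ^14/14! = e^(−12) · 12^14/87178291200 ≈ 0.0905.

0.0905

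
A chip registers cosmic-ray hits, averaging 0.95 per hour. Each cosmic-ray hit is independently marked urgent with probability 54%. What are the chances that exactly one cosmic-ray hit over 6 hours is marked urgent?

Thinning: the cosmic-ray hits that are marked urgent themselves form a Poisson process with rate 0.54 × 0.95 = 0.513 per hour.
Over the interval, μ = 0.513 × 6 = 3.078 (6 hours).
P(N = 1) = e^(−3.078) · 3.078^1/1! ≈ 0.1417.

0.1417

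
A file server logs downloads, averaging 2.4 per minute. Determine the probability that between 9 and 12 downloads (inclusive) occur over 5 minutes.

Over the interval, μ = 2.4 × 5 = 12 (5 minutes).
P(9 ≤ N ≤ 12) = Σ_{j=9}^{12} e^(−12) · 12^j/j! ≈ 0.4209.

0.4209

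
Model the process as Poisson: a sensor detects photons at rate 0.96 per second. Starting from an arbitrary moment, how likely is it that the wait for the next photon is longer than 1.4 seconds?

The wait for the next event is exponential with rate λ = 0.96 per second.
P(T > 1.4) = e^(−λt) = e^(−0.96 × 1.4) = e^(−1.344) ≈ 0.2608.

0.2608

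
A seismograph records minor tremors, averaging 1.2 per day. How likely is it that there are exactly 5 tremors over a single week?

Over the interval, μ = 1.2 × 7 = 8.4 (a week = 7 days).
P(N = 5) = e^(−μ) μ^5/5! = e^(−8.4) · 8.4^5/120 ≈ 0.0784.

0.0784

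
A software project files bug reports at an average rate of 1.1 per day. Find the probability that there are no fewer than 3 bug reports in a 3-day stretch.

Over the interval, μ = 1.1 × 3 = 3.3 (a 3-day stretch = 3 days).
P(N ≥ 3) = 1 − P(N ≤ 2) = 1 − Σ_{j=0}^{2} e^(−μ) μ^j/j! ≈ 0.6406.

0.6406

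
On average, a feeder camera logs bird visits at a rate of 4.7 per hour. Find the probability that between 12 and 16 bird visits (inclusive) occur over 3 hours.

0.4955

Over the interval, μ = 4.7 × 3 = 14.1 (3 hours).
P(12 ≤ N ≤ 16) = Σ_{j=12}^{16} e^(−14.1) · 14.1^j/j! ≈ 0.4955.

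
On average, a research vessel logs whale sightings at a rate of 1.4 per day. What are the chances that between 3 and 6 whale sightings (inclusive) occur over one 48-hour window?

0.5061

Over the interval, μ = 1.4 × 2 = 2.8 (a 48-hour window = 2 days).
P(3 ≤ N ≤ 6) = Σ_{j=3}^{6} e^(−2.8) · 2.8^j/j! ≈ 0.5061.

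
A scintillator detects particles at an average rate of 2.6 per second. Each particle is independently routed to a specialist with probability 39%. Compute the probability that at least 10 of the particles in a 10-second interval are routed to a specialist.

0.5595

Thinning: the particles that are routed to a specialist themselves form a Poisson process with rate 0.39 × 2.6 = 1.014 per second.
Over the interval, μ = 1.014 × 10 = 10.14 (a 10-second interval = 10 seconds).
P(N ≥ 10) = 1 − P(N ≤ 9) ≈ 0.5595.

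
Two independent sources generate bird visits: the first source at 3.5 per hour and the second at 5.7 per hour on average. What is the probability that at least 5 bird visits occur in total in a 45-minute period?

Independent Poisson processes superpose: combined rate λ = 3.5 + 5.7 = 9.2 per hour.
Over the interval, μ = 9.2 × 0.75 = 6.9 (a 45-minute period = 0.75 hours).
P(N ≥ 5) = 1 − P(N ≤ 4) ≈ 0.8177.

0.8177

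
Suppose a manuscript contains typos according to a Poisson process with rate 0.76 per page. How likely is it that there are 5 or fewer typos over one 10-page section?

Over the interval, μ = 0.76 × 10 = 7.6 (a 10-page section = 10 pages).
P(N ≤ 5) = Σ_{j=0}^{5} e^(−μ) μ^j/j! ≈ 0.2307.

0.2307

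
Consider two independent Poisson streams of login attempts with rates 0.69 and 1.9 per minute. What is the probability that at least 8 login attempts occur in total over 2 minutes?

Independent Poisson processes superpose: combined rate λ = 0.69 + 1.9 = 2.59 per minute.
Over the interval, μ = 2.59 × 2 = 5.18 (2 minutes).
P(N ≥ 8) = 1 − P(N ≤ 7) ≈ 0.1528.

0.1528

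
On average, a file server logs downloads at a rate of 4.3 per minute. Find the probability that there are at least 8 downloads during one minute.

With mean μ = 4.3 per minute,
P(N ≥ 8) = 1 − P(N ≤ 7) = 1 − Σ_{j=0}^{7} e^(−μ) μ^j/j! ≈ 0.0710.

0.0710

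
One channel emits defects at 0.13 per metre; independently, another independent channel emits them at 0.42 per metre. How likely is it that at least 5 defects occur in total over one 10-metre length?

Independent Poisson processes superpose: combined rate λ = 0.13 + 0.42 = 0.55 per metre.
Over the interval, μ = 0.55 × 10 = 5.5 (a 10-metre length = 10 metres).
P(N ≥ 5) = 1 − P(N ≤ 4) ≈ 0.6425.

0.6425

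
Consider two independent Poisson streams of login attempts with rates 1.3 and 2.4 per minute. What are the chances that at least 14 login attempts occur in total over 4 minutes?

Independent Poisson processes superpose: combined rate λ = 1.3 + 2.4 = 3.7 per minute.
Over the interval, μ = 3.7 × 4 = 14.8 (4 minutes).
P(N ≥ 14) = 1 − P(N ≤ 13) ≈ 0.6174.

0.6174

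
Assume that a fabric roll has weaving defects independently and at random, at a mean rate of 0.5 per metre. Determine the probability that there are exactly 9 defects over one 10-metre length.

Over the interval, μ = 0.5 × 10 = 5 (a 10-metre length = 10 metres).
P(N = 9) = e^(−μ) μ^9/9! = e^(−5) · 5^9/362880 ≈ 0.0363.

0.0363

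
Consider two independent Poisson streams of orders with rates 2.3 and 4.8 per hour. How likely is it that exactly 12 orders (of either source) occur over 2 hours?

0.0955

Independent Poisson processes superpose: combined rate λ = 2.3 + 4.8 = 7.1 per hour.
Over the interval, μ = 7.1 × 2 = 14.2 (2 hours).
P(N = 12) = e^(−14.2) · 14.2^12/12! ≈ 0.0955.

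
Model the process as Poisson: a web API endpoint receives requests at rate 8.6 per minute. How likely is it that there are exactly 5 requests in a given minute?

With mean μ = 8.6 per minute,
P(N = 5) = e^(−μ) μ^5/5! = e^(−8.6) · 8.6^5/120 ≈ 0.0722.

0.0722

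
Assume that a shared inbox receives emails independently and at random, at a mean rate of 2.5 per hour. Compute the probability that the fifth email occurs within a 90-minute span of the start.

Over the interval, μ = 2.5 × 1.5 = 3.75 (a 90-minute span = 1.5 hours).
The fifth arrival falls in the interval iff at least 5 events occur there: P(S_5 ≤ t) = P(N ≥ 5) = 1 − P(N ≤ 4) ≈ 0.3225.

0.3225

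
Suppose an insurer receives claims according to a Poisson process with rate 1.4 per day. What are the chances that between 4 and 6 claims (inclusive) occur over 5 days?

Over the interval, μ = 1.4 × 5 = 7 (5 days).
P(4 ≤ N ≤ 6) = Σ_{j=4}^{6} e^(−7) · 7^j/j! ≈ 0.3679.

0.3679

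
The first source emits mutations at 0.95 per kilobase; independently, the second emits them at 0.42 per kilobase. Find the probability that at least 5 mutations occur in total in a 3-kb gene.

Independent Poisson processes superpose: combined rate λ = 0.95 + 0.42 = 1.37 per kilobase.
Over the interval, μ = 1.37 × 3 = 4.11 (a 3-kb gene = 3 kilobases).
P(N ≥ 5) = 1 − P(N ≤ 4) ≈ 0.3926.

0.3926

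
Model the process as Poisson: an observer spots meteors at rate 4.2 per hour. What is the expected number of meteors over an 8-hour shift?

E[N] = λt = 4.2 × 8 = 33.6 (an 8-hour shift = 8 hours).

33.6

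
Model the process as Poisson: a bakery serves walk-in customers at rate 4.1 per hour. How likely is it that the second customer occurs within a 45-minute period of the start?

Over the interval, μ = 4.1 × 0.75 = 3.075 (a 45-minute period = 0.75 hours).
The second arrival falls in the interval iff at least 2 events occur there: P(S_2 ≤ t) = P(N ≥ 2) = 1 − P(N ≤ 1) ≈ 0.8118.

0.8118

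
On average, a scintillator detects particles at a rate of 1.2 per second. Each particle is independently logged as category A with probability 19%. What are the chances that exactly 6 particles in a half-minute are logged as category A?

Thinning: the particles that are logged as category A themselves form a Poisson process with rate 0.19 × 1.2 = 0.228 per second.
Over the interval, μ = 0.228 × 30 = 6.84 (a half-minute = 30 seconds).
P(N = 6) = e^(−6.84) · 6.84^6/6! ≈ 0.1522.

0.1522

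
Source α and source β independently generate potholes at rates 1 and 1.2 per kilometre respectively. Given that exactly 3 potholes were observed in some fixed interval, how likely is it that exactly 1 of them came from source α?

0.4057

Given the total, each event is independently from source α with probability p = λ_α/(λ_α+λ_β) = 1/2.2 ≈ 0.4545.
So K ~ Binomial(3, 1/2.2): P(K = 1) = C(3,1) · (1/2.2)^1 · (1.2/2.2)^2 ≈ 0.4057.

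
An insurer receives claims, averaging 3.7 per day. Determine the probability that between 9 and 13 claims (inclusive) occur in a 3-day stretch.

Over the interval, μ = 3.7 × 3 = 11.1 (a 3-day stretch = 3 days).
P(9 ≤ N ≤ 13) = Σ_{j=9}^{13} e^(−11.1) · 11.1^j/j! ≈ 0.5487.

0.5487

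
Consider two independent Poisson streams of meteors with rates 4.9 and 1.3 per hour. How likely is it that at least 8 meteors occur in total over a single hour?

Independent Poisson processes superpose: combined rate λ = 4.9 + 1.3 = 6.2 per hour.
So μ = 6.2.
P(N ≥ 8) = 1 − P(N ≤ 7) ≈ 0.2840.

0.2840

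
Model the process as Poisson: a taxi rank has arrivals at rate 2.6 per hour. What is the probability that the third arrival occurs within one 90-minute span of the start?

0.7469

Over the interval, μ = 2.6 × 1.5 = 3.9 (a 90-minute span = 1.5 hours).
The third arrival falls in the interval iff at least 3 events occur there: P(S_3 ≤ t) = P(N ≥ 3) = 1 − P(N ≤ 2) ≈ 0.7469.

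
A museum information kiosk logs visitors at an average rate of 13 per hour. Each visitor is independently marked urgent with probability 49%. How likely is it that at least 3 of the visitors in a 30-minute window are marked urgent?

Thinning: the visitors that are marked urgent themselves form a Poisson process with rate 0.49 × 13 = 6.37 per hour.
Over the interval, μ = 6.37 × 0.5 = 3.185 (a 30-minute window = 0.5 hours).
P(N ≥ 3) = 1 − P(N ≤ 2) ≈ 0.6170.

0.6170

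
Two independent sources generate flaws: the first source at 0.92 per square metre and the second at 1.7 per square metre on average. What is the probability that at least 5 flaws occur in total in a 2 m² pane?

Independent Poisson processes superpose: combined rate λ = 0.92 + 1.7 = 2.62 per square metre.
Over the interval, μ = 2.62 × 2 = 5.24 (a 2 m² pane = 2 square metres).
P(N ≥ 5) = 1 − P(N ≤ 4) ≈ 0.6006.

0.6006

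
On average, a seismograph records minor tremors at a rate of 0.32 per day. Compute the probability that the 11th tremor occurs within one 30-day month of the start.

0.3671

Over the interval, μ = 0.32 × 30 = 9.6 (a 30-day month = 30 days).
The 11th arrival falls in the interval iff at least 11 events occur there: P(S_11 ≤ t) = P(N ≥ 11) = 1 − P(N ≤ 10) ≈ 0.3671.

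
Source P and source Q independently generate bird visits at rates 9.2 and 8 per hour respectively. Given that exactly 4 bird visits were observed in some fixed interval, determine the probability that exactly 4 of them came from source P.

0.0819

Given the total, each event is independently from source P with probability p = λ_P/(λ_P+λ_Q) = 9.2/17.2 ≈ 0.5349.
So K ~ Binomial(4, 9.2/17.2): P(K = 4) = C(4,4) · (9.2/17.2)^4 · (8/17.2)^0 ≈ 0.0819.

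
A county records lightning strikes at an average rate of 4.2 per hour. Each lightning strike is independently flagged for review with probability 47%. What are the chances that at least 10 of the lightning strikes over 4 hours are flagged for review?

Thinning: the lightning strikes that are flagged for review themselves form a Poisson process with rate 0.47 × 4.2 = 1.974 per hour.
Over the interval, μ = 1.974 × 4 = 7.896 (4 hours).
P(N ≥ 10) = 1 − P(N ≤ 9) ≈ 0.2706.

0.2706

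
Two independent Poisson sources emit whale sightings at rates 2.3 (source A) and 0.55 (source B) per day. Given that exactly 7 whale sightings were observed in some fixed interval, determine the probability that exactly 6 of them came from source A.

0.3732

Given the total, each event is independently from source A with probability p = λ_A/(λ_A+λ_B) = 2.3/2.85 ≈ 0.8070.
So K ~ Binomial(7, 2.3/2.85): P(K = 6) = C(7,6) · (2.3/2.85)^6 · (0.55/2.85)^1 ≈ 0.3732.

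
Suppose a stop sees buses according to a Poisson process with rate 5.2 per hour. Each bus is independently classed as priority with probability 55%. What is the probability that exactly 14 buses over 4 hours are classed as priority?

Thinning: the buses that are classed as priority themselves form a Poisson process with rate 0.55 × 5.2 = 2.86 per hour.
Over the interval, μ = 2.86 × 4 = 11.44 (4 hours).
P(N = 14) = e^(−11.44) · 11.44^14/14! ≈ 0.0811.

0.0811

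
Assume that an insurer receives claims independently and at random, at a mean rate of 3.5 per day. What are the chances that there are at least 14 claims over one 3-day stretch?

0.1747

Over the interval, μ = 3.5 × 3 = 10.5 (a 3-day stretch = 3 days).
P(N ≥ 14) = 1 − P(N ≤ 13) = 1 − Σ_{j=0}^{13} e^(−μ) μ^j/j! ≈ 0.1747.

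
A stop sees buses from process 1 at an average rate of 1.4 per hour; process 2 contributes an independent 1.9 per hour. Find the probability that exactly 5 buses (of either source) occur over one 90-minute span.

Independent Poisson processes superpose: combined rate λ = 1.4 + 1.9 = 3.3 per hour.
Over the interval, μ = 3.3 × 1.5 = 4.95 (a 90-minute span = 1.5 hours).
P(N = 5) = e^(−4.95) · 4.95^5/5! ≈ 0.1754.

0.1754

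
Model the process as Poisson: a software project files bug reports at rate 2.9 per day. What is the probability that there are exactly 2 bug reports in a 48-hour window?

Over the interval, μ = 2.9 × 2 = 5.8 (a 48-hour window = 2 days).
P(N = 2) = e^(−μ) μ^2/2! = e^(−5.8) · 5.8^2/2 ≈ 0.0509.

0.0509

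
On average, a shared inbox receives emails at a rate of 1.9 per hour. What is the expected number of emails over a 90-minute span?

2.85

E[N] = λt = 1.9 × 1.5 = 2.85 (a 90-minute span = 1.5 hours).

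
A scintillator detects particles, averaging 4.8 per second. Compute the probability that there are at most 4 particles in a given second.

0.4763

With mean μ = 4.8 per second,
P(N ≤ 4) = Σ_{j=0}^{4} e^(−μ) μ^j/j! ≈ 0.4763.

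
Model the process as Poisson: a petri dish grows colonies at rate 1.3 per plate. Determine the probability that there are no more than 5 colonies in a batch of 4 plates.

0.5809

Over the interval, μ = 1.3 × 4 = 5.2 (a batch of 4 plates = 4 plates).
P(N ≤ 5) = Σ_{j=0}^{5} e^(−μ) μ^j/j! ≈ 0.5809.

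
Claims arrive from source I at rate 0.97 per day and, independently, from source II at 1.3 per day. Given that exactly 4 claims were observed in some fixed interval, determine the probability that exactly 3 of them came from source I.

Given the total, each event is independently from source I with probability p = λ_I/(λ_I+λ_II) = 0.97/2.27 ≈ 0.4273.
So K ~ Binomial(4, 0.97/2.27): P(K = 3) = C(4,3) · (0.97/2.27)^3 · (1.3/2.27)^1 ≈ 0.1787.

0.1787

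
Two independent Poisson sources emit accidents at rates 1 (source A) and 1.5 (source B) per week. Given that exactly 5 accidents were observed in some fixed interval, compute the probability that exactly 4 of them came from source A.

0.0768

Given the total, each event is independently from source A with probability p = λ_A/(λ_A+λ_B) = 1/2.5 = 0.4000.
So K ~ Binomial(5, 1/2.5): P(K = 4) = C(5,4) · (1/2.5)^4 · (1.5/2.5)^1 ≈ 0.0768.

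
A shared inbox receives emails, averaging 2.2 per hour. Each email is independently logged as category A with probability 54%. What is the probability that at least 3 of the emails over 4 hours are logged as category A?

0.8528

Thinning: the emails that are logged as category A themselves form a Poisson process with rate 0.54 × 2.2 = 1.188 per hour.
Over the interval, μ = 1.188 × 4 = 4.752 (4 hours).
P(N ≥ 3) = 1 − P(N ≤ 2) ≈ 0.8528.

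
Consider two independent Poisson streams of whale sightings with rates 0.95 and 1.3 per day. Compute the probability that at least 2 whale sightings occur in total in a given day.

0.6575

Independent Poisson processes superpose: combined rate λ = 0.95 + 1.3 = 2.25 per day.
So μ = 2.25.
P(N ≥ 2) = 1 − P(N ≤ 1) ≈ 0.6575.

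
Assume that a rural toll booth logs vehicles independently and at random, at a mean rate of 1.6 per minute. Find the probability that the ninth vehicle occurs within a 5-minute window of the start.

0.4075

Over the interval, μ = 1.6 × 5 = 8 (a 5-minute window = 5 minutes).
The ninth arrival falls in the interval iff at least 9 events occur there: P(S_9 ≤ t) = P(N ≥ 9) = 1 − P(N ≤ 8) ≈ 0.4075.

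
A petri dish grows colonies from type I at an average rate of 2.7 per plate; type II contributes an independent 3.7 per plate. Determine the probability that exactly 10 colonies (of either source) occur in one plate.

0.0528

Independent Poisson processes superpose: combined rate λ = 2.7 + 3.7 = 6.4 per plate.
So μ = 6.4.
P(N = 10) = e^(−6.4) · 6.4^10/10! ≈ 0.0528.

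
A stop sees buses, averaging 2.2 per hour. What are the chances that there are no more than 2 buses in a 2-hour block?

0.1851

Over the interval, μ = 2.2 × 2 = 4.4 (a 2-hour block = 2 hours).
P(N ≤ 2) = Σ_{j=0}^{2} e^(−μ) μ^j/j! ≈ 0.1851.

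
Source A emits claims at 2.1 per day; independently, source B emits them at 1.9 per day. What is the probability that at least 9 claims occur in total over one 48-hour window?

Independent Poisson processes superpose: combined rate λ = 2.1 + 1.9 = 4 per day.
Over the interval, μ = 4 × 2 = 8 (a 48-hour window = 2 days).
P(N ≥ 9) = 1 − P(N ≤ 8) ≈ 0.4075.

0.4075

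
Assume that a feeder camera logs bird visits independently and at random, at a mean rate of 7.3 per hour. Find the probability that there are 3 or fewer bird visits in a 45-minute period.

Over the interval, μ = 7.3 × 0.75 = 5.475 (a 45-minute period = 0.75 hours).
P(N ≤ 3) = Σ_{j=0}^{3} e^(−μ) μ^j/j! ≈ 0.2045.

0.2045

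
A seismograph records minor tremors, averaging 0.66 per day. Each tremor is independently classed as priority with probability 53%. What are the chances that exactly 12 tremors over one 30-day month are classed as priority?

0.1032

Thinning: the tremors that are classed as priority themselves form a Poisson process with rate 0.53 × 0.66 = 0.3498 per day.
Over the interval, μ = 0.3498 × 30 = 10.494 (a 30-day month = 30 days).
P(N = 12) = e^(−10.494) · 10.494^12/12! ≈ 0.1032.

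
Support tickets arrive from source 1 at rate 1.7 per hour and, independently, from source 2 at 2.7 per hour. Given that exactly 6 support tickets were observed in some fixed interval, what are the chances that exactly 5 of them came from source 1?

0.0317

Given the total, each event is independently from source 1 with probability p = λ_1/(λ_1+λ_2) = 1.7/4.4 ≈ 0.3864.
So K ~ Binomial(6, 1.7/4.4): P(K = 5) = C(6,5) · (1.7/4.4)^5 · (2.7/4.4)^1 ≈ 0.0317.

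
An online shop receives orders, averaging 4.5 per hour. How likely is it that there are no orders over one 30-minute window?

Over the interval, μ = 4.5 × 0.5 = 2.25 (a 30-minute window = 0.5 hours).
P(N = 0) = e^(−μ) μ^0/0! = e^(−2.25) · 2.25^0/1 ≈ 0.1054.

0.1054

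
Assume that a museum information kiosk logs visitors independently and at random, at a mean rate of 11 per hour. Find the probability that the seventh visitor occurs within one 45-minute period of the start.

Over the interval, μ = 11 × 0.75 = 8.25 (a 45-minute period = 0.75 hours).
The seventh arrival falls in the interval iff at least 7 events occur there: P(S_7 ≤ t) = P(N ≥ 7) = 1 − P(N ≤ 6) ≈ 0.7162.

0.7162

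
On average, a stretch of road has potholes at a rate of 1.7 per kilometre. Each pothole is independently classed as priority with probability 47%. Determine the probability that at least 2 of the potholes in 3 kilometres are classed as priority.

Thinning: the potholes that are classed as priority themselves form a Poisson process with rate 0.47 × 1.7 = 0.799 per kilometre.
Over the interval, μ = 0.799 × 3 = 2.397 (3 kilometres).
P(N ≥ 2) = 1 − P(N ≤ 1) ≈ 0.6909.

0.6909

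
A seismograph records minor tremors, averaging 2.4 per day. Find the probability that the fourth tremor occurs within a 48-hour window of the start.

0.7058

Over the interval, μ = 2.4 × 2 = 4.8 (a 48-hour window = 2 days).
The fourth arrival falls in the interval iff at least 4 events occur there: P(S_4 ≤ t) = P(N ≥ 4) = 1 − P(N ≤ 3) ≈ 0.7058.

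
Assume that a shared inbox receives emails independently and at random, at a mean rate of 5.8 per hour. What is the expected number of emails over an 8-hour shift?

E[N] = λt = 5.8 × 8 = 46.4 (an 8-hour shift = 8 hours).

46.4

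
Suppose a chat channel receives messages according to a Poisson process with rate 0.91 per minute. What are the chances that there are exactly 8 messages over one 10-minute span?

Over the interval, μ = 0.91 × 10 = 9.1 (a 10-minute span = 10 minutes).
P(N = 8) = e^(−μ) μ^8/8! = e^(−9.1) · 9.1^8/40320 ≈ 0.1302.

0.1302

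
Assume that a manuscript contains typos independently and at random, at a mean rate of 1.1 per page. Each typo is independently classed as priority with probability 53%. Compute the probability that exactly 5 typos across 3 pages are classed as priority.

Thinning: the typos that are classed as priority themselves form a Poisson process with rate 0.53 × 1.1 = 0.583 per page.
Over the interval, μ = 0.583 × 3 = 1.749 (3 pages).
P(N = 5) = e^(−1.749) · 1.749^5/5! ≈ 0.0237.

0.0237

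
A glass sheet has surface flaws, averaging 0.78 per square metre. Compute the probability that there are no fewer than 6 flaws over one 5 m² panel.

0.1994

Over the interval, μ = 0.78 × 5 = 3.9 (a 5 m² panel = 5 square metres).
P(N ≥ 6) = 1 − P(N ≤ 5) = 1 − Σ_{j=0}^{5} e^(−μ) μ^j/j! ≈ 0.1994.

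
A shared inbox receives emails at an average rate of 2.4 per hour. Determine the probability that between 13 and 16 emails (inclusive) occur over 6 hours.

Over the interval, μ = 2.4 × 6 = 14.4 (6 hours).
P(13 ≤ N ≤ 16) = Σ_{j=13}^{16} e^(−14.4) · 14.4^j/j! ≈ 0.4001.

0.4001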